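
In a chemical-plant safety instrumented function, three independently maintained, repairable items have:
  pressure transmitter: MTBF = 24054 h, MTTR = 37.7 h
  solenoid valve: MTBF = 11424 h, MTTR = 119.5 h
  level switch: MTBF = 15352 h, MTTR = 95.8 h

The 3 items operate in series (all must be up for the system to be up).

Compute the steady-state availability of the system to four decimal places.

A(pressure transmitter) = MTBF/(MTBF+MTTR) = 24054/(24054+37.7) = 0.998435
A(solenoid valve) = MTBF/(MTBF+MTTR) = 11424/(11424+119.5) = 0.989648
A(level switch) = MTBF/(MTBF+MTTR) = 15352/(15352+95.8) = 0.993798
Series availability: 0.998435 × 0.989648 × 0.993798 = 0.9820

0.9820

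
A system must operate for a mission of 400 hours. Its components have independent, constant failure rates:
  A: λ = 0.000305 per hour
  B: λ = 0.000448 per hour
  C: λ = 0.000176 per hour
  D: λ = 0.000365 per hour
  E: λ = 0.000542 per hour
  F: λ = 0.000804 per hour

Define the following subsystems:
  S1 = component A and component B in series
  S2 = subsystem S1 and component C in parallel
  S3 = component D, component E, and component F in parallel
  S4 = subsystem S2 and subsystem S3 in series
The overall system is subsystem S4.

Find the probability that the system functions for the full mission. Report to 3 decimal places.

0.975

R(A) = exp(−0.000305 × 400) = 0.88515
R(B) = exp(−0.000448 × 400) = 0.83594
R(C) = exp(−0.000176 × 400) = 0.93202
R(D) = exp(−0.000365 × 400) = 0.86416
R(E) = exp(−0.000542 × 400) = 0.80509
R(F) = exp(−0.000804 × 400) = 0.72499
Series (A and B): 0.88515 × 0.83594 = 0.73993
Parallel ([0.73993] and C): 1 − (1 − 0.73993)(1 − 0.93202) = 0.98232
Parallel (D, E, and F): 1 − (1 − 0.86416)(1 − 0.80509)(1 − 0.72499) = 0.99272
Series ([0.98232] and [0.99272]): 0.98232 × 0.99272 = 0.975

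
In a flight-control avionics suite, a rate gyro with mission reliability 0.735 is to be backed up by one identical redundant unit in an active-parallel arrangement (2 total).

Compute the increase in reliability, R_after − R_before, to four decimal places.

0.1948

R_before = 0.735
R_after = 1 − (1 − 0.735)^2 = 0.9298
ΔR = 0.9298 − 0.735 = 0.1948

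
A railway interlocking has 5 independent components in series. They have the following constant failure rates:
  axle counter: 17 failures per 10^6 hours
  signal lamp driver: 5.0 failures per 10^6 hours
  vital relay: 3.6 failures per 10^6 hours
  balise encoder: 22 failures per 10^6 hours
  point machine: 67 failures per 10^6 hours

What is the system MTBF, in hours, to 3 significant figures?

Series of exponential components: λ_sys = Σ λ_i
λ_sys = 0.000017 + 0.0000050 + 0.0000036 + 0.000022 + 0.000067 = 1.1460e-04 /h
MTBF = 1 / λ_sys = 8730 h

8730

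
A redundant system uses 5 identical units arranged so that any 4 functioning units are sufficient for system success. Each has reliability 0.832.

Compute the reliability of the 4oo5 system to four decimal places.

R = Σ_{i=4}^{5} C(5,i) p^i (1−p)^{5−i} with p = 0.832
C(5,4)·0.832^4·0.168^1 = 0.402506
C(5,5)·0.832^5·0.168^0 = 0.398673
Sum = 0.8012

0.8012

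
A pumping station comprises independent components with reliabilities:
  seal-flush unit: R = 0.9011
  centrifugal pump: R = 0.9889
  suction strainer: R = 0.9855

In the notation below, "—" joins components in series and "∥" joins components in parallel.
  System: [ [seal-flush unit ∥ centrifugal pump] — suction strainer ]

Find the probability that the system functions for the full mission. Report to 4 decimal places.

0.9844

Parallel (seal-flush unit and centrifugal pump): 1 − (1 − 0.901100)(1 − 0.988900) = 0.998902
Series ([0.998902] and suction strainer): 0.998902 × 0.985500 = 0.9844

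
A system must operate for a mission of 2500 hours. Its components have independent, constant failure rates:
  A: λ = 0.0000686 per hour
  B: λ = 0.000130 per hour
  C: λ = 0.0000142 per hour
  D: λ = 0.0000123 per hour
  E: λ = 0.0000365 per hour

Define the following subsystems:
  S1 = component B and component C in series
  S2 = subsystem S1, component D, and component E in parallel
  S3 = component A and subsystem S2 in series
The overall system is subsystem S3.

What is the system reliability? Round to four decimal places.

0.8417

R(A) = exp(−0.0000686 × 2500) = 0.842400
R(B) = exp(−0.000130 × 2500) = 0.722527
R(C) = exp(−0.0000142 × 2500) = 0.965123
R(D) = exp(−0.0000123 × 2500) = 0.969718
R(E) = exp(−0.0000365 × 2500) = 0.912789
Series (B and C): 0.722527 × 0.965123 = 0.697327
Parallel ([0.697327], D, and E): 1 − (1 − 0.697327)(1 − 0.969718)(1 − 0.912789) = 0.999201
Series (A and [0.999201]): 0.842400 × 0.999201 = 0.8417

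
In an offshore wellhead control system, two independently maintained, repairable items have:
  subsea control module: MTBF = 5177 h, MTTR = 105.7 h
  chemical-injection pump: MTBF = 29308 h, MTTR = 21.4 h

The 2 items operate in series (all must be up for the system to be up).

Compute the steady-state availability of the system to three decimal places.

A(subsea control module) = MTBF/(MTBF+MTTR) = 5177/(5177+105.7) = 0.979991
A(chemical-injection pump) = MTBF/(MTBF+MTTR) = 29308/(29308+21.4) = 0.999270
Series availability: 0.979991 × 0.999270 = 0.979

0.979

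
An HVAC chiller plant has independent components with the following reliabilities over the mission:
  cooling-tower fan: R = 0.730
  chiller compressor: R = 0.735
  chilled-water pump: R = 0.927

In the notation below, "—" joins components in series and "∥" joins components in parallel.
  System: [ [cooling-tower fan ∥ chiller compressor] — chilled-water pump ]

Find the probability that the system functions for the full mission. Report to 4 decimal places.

Parallel (cooling-tower fan and chiller compressor): 1 − (1 − 0.730000)(1 − 0.735000) = 0.928450
Series ([0.928450] and chilled-water pump): 0.928450 × 0.927000 = 0.8607

0.8607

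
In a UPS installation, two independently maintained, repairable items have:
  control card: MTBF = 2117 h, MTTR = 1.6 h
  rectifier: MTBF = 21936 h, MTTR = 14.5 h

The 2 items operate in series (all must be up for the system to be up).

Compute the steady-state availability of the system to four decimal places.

0.9986

A(control card) = MTBF/(MTBF+MTTR) = 2117/(2117+1.6) = 0.999245
A(rectifier) = MTBF/(MTBF+MTTR) = 21936/(21936+14.5) = 0.999339
Series availability: 0.999245 × 0.999339 = 0.9986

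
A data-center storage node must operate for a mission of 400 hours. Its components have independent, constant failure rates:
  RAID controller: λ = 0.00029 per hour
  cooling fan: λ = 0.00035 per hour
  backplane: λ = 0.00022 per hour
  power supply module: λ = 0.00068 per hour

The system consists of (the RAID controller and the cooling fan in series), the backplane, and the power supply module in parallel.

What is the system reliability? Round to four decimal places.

R(RAID controller) = exp(−0.00029 × 400) = 0.890475
R(cooling fan) = exp(−0.00035 × 400) = 0.869358
R(backplane) = exp(−0.00022 × 400) = 0.915761
R(power supply module) = exp(−0.00068 × 400) = 0.761854
Series (RAID controller and cooling fan): 0.890475 × 0.869358 = 0.774142
Parallel ([0.774142], backplane, and power supply module): 1 − (1 − 0.774142)(1 − 0.915761)(1 − 0.761854) = 0.9955

0.9955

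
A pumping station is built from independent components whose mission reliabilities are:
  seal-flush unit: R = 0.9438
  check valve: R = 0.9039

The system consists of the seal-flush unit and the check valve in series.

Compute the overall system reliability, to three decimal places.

0.853

Series (seal-flush unit and check valve): 0.94380 × 0.90390 = 0.853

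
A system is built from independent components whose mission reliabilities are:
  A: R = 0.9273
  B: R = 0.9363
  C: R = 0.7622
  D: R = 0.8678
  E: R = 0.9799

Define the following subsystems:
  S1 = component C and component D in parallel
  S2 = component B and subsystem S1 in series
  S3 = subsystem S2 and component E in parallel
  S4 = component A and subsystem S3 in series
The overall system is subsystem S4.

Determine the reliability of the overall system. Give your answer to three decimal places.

Parallel (C and D): 1 − (1 − 0.76220)(1 − 0.86780) = 0.96856
Series (B and [0.96856]): 0.93630 × 0.96856 = 0.90686
Parallel ([0.90686] and E): 1 − (1 − 0.90686)(1 − 0.97990) = 0.99813
Series (A and [0.99813]): 0.92730 × 0.99813 = 0.926

0.926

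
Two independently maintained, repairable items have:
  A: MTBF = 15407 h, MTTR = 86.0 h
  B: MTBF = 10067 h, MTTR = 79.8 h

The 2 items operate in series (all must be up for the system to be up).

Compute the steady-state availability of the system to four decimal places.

0.9866

A(A) = MTBF/(MTBF+MTTR) = 15407/(15407+86.0) = 0.994449
A(B) = MTBF/(MTBF+MTTR) = 10067/(10067+79.8) = 0.992135
Series availability: 0.994449 × 0.992135 = 0.9866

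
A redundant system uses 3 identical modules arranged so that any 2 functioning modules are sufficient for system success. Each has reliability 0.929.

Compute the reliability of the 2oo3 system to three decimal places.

0.986

R = Σ_{i=2}^{3} C(3,i) p^i (1−p)^{3−i} with p = 0.929
C(3,2)·0.929^2·0.071^1 = 0.18383
C(3,3)·0.929^3·0.071^0 = 0.80177
Sum = 0.986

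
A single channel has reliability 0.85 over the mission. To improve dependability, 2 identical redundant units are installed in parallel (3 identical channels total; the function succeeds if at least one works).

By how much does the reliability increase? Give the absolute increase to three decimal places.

R_before = 0.85
R_after = 1 − (1 − 0.85)^3 = 0.997
ΔR = 0.997 − 0.85 = 0.147

0.147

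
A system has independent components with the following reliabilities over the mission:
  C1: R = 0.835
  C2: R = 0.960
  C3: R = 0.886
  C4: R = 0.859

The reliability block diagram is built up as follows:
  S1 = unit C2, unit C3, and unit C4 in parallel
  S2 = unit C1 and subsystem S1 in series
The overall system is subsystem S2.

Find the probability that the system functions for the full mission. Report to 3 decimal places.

0.834

Parallel (C2, C3, and C4): 1 − (1 − 0.96000)(1 − 0.88600)(1 − 0.85900) = 0.99936
Series (C1 and [0.99936]): 0.83500 × 0.99936 = 0.834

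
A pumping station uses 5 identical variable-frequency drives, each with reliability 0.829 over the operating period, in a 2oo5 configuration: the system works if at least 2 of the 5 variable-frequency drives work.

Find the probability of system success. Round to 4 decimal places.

R = Σ_{i=2}^{5} C(5,i) p^i (1−p)^{5−i} with p = 0.829
C(5,2)·0.829^2·0.171^3 = 0.034364
C(5,3)·0.829^3·0.171^2 = 0.166593
C(5,4)·0.829^4·0.171^1 = 0.403817
C(5,5)·0.829^5·0.171^0 = 0.391537
Sum = 0.9963

0.9963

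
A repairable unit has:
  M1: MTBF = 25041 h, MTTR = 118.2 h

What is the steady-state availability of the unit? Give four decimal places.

0.9953

A(M1) = MTBF/(MTBF+MTTR) = 25041/(25041+118.2) = 0.9953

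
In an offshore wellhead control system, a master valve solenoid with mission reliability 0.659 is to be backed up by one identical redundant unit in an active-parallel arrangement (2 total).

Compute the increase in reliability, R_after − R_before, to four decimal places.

0.2247

R_before = 0.659
R_after = 1 − (1 − 0.659)^2 = 0.8837
ΔR = 0.8837 − 0.659 = 0.2247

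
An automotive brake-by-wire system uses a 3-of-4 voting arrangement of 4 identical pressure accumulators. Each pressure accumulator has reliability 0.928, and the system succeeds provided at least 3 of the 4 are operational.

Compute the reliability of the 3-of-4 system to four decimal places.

R = Σ_{i=3}^{4} C(4,i) p^i (1−p)^{4−i} with p = 0.928
C(4,3)·0.928^3·0.072^1 = 0.230163
C(4,4)·0.928^4·0.072^0 = 0.741638
Sum = 0.9718

0.9718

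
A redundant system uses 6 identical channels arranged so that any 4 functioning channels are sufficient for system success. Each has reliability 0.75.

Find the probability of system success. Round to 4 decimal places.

0.8306

R = Σ_{i=4}^{6} C(6,i) p^i (1−p)^{6−i} with p = 0.75
C(6,4)·0.75^4·0.25^2 = 0.296631
C(6,5)·0.75^5·0.25^1 = 0.355957
C(6,6)·0.75^6·0.25^0 = 0.177979
Sum = 0.8306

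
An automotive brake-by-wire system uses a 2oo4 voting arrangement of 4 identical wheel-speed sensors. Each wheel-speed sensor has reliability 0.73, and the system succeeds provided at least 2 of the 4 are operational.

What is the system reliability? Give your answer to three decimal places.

0.937

R = Σ_{i=2}^{4} C(4,i) p^i (1−p)^{4−i} with p = 0.73
C(4,2)·0.73^2·0.27^2 = 0.23309
C(4,3)·0.73^3·0.27^1 = 0.42014
C(4,4)·0.73^4·0.27^0 = 0.28398
Sum = 0.937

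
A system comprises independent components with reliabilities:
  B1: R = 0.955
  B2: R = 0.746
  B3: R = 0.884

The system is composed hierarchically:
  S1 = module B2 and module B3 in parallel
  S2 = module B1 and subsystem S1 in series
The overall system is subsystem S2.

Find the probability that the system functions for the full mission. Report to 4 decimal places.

0.9269

Parallel (B2 and B3): 1 − (1 − 0.746000)(1 − 0.884000) = 0.970536
Series (B1 and [0.970536]): 0.955000 × 0.970536 = 0.9269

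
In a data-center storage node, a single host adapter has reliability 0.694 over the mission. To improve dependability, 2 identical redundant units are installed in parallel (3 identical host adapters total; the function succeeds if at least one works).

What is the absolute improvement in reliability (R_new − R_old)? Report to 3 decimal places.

R_before = 0.694
R_after = 1 − (1 − 0.694)^3 = 0.971
ΔR = 0.971 − 0.694 = 0.277

0.277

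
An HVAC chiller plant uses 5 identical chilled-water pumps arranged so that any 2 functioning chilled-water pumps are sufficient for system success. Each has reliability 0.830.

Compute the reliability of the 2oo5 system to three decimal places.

0.996

R = Σ_{i=2}^{5} C(5,i) p^i (1−p)^{5−i} with p = 0.830
C(5,2)·0.830^2·0.170^3 = 0.03385
C(5,3)·0.830^3·0.170^2 = 0.16525
C(5,4)·0.830^4·0.170^1 = 0.40340
C(5,5)·0.830^5·0.170^0 = 0.39390
Sum = 0.996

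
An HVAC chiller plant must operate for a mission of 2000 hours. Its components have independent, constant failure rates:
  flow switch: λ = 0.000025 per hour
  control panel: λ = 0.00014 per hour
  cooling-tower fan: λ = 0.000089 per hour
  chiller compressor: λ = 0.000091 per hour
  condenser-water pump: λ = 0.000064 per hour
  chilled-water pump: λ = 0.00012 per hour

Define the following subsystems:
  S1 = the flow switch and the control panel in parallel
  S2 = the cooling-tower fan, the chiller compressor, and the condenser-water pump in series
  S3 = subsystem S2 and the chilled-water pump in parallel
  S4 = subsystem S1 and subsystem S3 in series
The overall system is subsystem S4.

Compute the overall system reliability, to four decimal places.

R(flow switch) = exp(−0.000025 × 2000) = 0.951229
R(control panel) = exp(−0.00014 × 2000) = 0.755784
R(cooling-tower fan) = exp(−0.000089 × 2000) = 0.836942
R(chiller compressor) = exp(−0.000091 × 2000) = 0.833601
R(condenser-water pump) = exp(−0.000064 × 2000) = 0.879853
R(chilled-water pump) = exp(−0.00012 × 2000) = 0.786628
Parallel (flow switch and control panel): 1 − (1 − 0.951229)(1 − 0.755784) = 0.988089
Series (cooling-tower fan, chiller compressor, and condenser-water pump): 0.836942 × 0.833601 × 0.879853 = 0.613852
Parallel ([0.613852] and chilled-water pump): 1 − (1 − 0.613852)(1 − 0.786628) = 0.917607
Series ([0.988089] and [0.917607]): 0.988089 × 0.917607 = 0.9067

0.9067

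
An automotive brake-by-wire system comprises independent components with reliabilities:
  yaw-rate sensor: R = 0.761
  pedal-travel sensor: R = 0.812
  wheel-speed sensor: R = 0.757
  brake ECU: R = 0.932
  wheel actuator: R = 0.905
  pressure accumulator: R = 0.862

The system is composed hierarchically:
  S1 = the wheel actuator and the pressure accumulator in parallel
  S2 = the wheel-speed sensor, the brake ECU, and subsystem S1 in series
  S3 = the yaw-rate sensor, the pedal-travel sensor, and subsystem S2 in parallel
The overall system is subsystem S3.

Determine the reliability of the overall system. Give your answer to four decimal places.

Parallel (wheel actuator and pressure accumulator): 1 − (1 − 0.905000)(1 − 0.862000) = 0.986890
Series (wheel-speed sensor, brake ECU, and [0.986890]): 0.757000 × 0.932000 × 0.986890 = 0.696275
Parallel (yaw-rate sensor, pedal-travel sensor, and [0.696275]): 1 − (1 − 0.761000)(1 − 0.812000)(1 − 0.696275) = 0.9864

0.9864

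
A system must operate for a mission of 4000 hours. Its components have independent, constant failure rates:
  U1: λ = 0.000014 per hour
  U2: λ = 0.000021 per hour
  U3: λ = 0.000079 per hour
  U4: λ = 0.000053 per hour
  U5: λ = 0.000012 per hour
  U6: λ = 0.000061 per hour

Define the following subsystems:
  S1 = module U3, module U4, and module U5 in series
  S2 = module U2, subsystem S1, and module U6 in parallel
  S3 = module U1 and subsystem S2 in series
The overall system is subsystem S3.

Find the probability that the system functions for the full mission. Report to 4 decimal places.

R(U1) = exp(−0.000014 × 4000) = 0.945539
R(U2) = exp(−0.000021 × 4000) = 0.919431
R(U3) = exp(−0.000079 × 4000) = 0.729059
R(U4) = exp(−0.000053 × 4000) = 0.808965
R(U5) = exp(−0.000012 × 4000) = 0.953134
R(U6) = exp(−0.000061 × 4000) = 0.783488
Series (U3, U4, and U5): 0.729059 × 0.808965 × 0.953134 = 0.562142
Parallel (U2, [0.562142], and U6): 1 − (1 − 0.919431)(1 − 0.562142)(1 − 0.783488) = 0.992362
Series (U1 and [0.992362]): 0.945539 × 0.992362 = 0.9383

0.9383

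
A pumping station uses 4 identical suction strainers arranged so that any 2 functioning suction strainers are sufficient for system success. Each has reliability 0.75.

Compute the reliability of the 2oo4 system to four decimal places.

R = Σ_{i=2}^{4} C(4,i) p^i (1−p)^{4−i} with p = 0.75
C(4,2)·0.75^2·0.25^2 = 0.210938
C(4,3)·0.75^3·0.25^1 = 0.421875
C(4,4)·0.75^4·0.25^0 = 0.316406
Sum = 0.9492

0.9492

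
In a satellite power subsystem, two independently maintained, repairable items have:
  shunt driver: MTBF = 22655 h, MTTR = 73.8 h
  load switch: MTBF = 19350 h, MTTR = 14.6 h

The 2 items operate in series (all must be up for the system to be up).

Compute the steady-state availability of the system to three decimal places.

0.996

A(shunt driver) = MTBF/(MTBF+MTTR) = 22655/(22655+73.8) = 0.996753
A(load switch) = MTBF/(MTBF+MTTR) = 19350/(19350+14.6) = 0.999246
Series availability: 0.996753 × 0.999246 = 0.996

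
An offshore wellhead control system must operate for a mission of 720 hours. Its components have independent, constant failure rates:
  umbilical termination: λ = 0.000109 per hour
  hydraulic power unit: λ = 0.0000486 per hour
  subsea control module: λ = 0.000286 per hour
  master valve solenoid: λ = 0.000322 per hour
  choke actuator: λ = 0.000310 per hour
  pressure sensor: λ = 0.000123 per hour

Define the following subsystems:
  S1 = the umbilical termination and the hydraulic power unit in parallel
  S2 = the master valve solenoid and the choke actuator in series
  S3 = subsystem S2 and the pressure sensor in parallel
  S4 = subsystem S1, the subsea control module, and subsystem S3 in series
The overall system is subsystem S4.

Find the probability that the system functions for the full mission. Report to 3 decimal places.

R(umbilical termination) = exp(−0.000109 × 720) = 0.92452
R(hydraulic power unit) = exp(−0.0000486 × 720) = 0.96561
R(subsea control module) = exp(−0.000286 × 720) = 0.81390
R(master valve solenoid) = exp(−0.000322 × 720) = 0.79307
R(choke actuator) = exp(−0.000310 × 720) = 0.79995
R(pressure sensor) = exp(−0.000123 × 720) = 0.91525
Parallel (umbilical termination and hydraulic power unit): 1 − (1 − 0.92452)(1 − 0.96561) = 0.99740
Series (master valve solenoid and choke actuator): 0.79307 × 0.79995 = 0.63442
Parallel ([0.63442] and pressure sensor): 1 − (1 − 0.63442)(1 − 0.91525) = 0.96902
Series ([0.99740], subsea control module, and [0.96902]): 0.99740 × 0.81390 × 0.96902 = 0.787

0.787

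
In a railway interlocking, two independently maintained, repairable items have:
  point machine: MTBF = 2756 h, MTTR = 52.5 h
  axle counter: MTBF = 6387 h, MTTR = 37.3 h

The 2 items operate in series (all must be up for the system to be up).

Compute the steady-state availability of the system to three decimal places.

0.976

A(point machine) = MTBF/(MTBF+MTTR) = 2756/(2756+52.5) = 0.981307
A(axle counter) = MTBF/(MTBF+MTTR) = 6387/(6387+37.3) = 0.994194
Series availability: 0.981307 × 0.994194 = 0.976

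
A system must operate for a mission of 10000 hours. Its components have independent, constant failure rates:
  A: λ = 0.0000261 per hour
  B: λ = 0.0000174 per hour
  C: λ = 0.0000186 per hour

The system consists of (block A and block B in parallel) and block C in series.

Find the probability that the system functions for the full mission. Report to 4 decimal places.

0.7998

R(A) = exp(−0.0000261 × 10000) = 0.770281
R(B) = exp(−0.0000174 × 10000) = 0.840297
R(C) = exp(−0.0000186 × 10000) = 0.830274
Parallel (A and B): 1 − (1 − 0.770281)(1 − 0.840297) = 0.963313
Series ([0.963313] and C): 0.963313 × 0.830274 = 0.7998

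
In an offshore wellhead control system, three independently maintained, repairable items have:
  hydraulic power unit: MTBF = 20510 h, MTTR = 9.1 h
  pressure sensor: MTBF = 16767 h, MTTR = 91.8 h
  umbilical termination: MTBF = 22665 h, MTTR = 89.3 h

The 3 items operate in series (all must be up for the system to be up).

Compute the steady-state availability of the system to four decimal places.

0.9902

A(hydraulic power unit) = MTBF/(MTBF+MTTR) = 20510/(20510+9.1) = 0.999557
A(pressure sensor) = MTBF/(MTBF+MTTR) = 16767/(16767+91.8) = 0.994555
A(umbilical termination) = MTBF/(MTBF+MTTR) = 22665/(22665+89.3) = 0.996075
Series availability: 0.999557 × 0.994555 × 0.996075 = 0.9902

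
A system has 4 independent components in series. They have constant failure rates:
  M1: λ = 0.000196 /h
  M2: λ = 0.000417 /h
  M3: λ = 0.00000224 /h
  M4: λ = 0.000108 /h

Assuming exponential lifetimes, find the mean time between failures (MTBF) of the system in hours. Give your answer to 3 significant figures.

1380

Series of exponential components: λ_sys = Σ λ_i
λ_sys = 0.000196 + 0.000417 + 0.00000224 + 0.000108 = 7.2324e-04 /h
MTBF = 1 / λ_sys = 1380 h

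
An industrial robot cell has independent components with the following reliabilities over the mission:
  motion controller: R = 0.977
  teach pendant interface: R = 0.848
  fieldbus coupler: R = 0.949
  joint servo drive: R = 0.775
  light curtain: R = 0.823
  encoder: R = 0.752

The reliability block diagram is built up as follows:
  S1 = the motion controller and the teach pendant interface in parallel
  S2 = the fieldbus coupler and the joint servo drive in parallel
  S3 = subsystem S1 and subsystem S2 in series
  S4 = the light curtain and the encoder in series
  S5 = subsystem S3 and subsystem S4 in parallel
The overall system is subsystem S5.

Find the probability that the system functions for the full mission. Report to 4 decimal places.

0.9943

Parallel (motion controller and teach pendant interface): 1 − (1 − 0.977000)(1 − 0.848000) = 0.996504
Parallel (fieldbus coupler and joint servo drive): 1 − (1 − 0.949000)(1 − 0.775000) = 0.988525
Series ([0.996504] and [0.988525]): 0.996504 × 0.988525 = 0.985069
Series (light curtain and encoder): 0.823000 × 0.752000 = 0.618896
Parallel ([0.985069] and [0.618896]): 1 − (1 − 0.985069)(1 − 0.618896) = 0.9943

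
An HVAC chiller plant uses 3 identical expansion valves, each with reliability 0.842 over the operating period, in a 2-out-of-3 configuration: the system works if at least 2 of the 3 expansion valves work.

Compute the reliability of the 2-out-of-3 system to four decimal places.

0.9330

R = Σ_{i=2}^{3} C(3,i) p^i (1−p)^{3−i} with p = 0.842
C(3,2)·0.842^2·0.158^1 = 0.336049
C(3,3)·0.842^3·0.158^0 = 0.596948
Sum = 0.9330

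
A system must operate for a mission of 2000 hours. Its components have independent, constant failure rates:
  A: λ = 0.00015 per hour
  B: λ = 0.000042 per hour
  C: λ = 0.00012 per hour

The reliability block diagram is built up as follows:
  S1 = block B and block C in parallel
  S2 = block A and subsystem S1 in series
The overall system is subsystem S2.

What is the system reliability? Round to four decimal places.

0.7281

R(A) = exp(−0.00015 × 2000) = 0.740818
R(B) = exp(−0.000042 × 2000) = 0.919431
R(C) = exp(−0.00012 × 2000) = 0.786628
Parallel (B and C): 1 − (1 − 0.919431)(1 − 0.786628) = 0.982809
Series (A and [0.982809]): 0.740818 × 0.982809 = 0.7281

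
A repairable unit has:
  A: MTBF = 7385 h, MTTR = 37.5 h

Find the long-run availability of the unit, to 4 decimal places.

A(A) = MTBF/(MTBF+MTTR) = 7385/(7385+37.5) = 0.9949

0.9949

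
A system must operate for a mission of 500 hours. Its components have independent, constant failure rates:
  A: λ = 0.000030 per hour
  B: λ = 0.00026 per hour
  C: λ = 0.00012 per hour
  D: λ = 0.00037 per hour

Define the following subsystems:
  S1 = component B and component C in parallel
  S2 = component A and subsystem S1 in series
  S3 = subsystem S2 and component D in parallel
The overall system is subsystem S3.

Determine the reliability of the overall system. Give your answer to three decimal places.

R(A) = exp(−0.000030 × 500) = 0.98511
R(B) = exp(−0.00026 × 500) = 0.87810
R(C) = exp(−0.00012 × 500) = 0.94176
R(D) = exp(−0.00037 × 500) = 0.83110
Parallel (B and C): 1 − (1 − 0.87810)(1 − 0.94176) = 0.99290
Series (A and [0.99290]): 0.98511 × 0.99290 = 0.97812
Parallel ([0.97812] and D): 1 − (1 − 0.97812)(1 − 0.83110) = 0.996

0.996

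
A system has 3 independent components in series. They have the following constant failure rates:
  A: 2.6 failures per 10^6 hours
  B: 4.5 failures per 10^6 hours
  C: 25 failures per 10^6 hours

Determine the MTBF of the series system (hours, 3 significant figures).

31200

Series of exponential components: λ_sys = Σ λ_i
λ_sys = 0.0000026 + 0.0000045 + 0.000025 = 3.2100e-05 /h
MTBF = 1 / λ_sys = 31200 h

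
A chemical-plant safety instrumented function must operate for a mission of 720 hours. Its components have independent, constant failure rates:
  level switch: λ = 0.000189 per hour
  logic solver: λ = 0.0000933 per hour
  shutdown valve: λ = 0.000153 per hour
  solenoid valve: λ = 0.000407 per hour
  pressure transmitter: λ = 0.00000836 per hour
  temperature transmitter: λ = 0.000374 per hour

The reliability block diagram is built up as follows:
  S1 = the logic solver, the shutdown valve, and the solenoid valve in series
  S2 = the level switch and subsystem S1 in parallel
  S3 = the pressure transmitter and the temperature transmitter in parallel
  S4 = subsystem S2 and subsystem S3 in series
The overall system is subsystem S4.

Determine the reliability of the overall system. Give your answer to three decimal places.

0.951

R(level switch) = exp(−0.000189 × 720) = 0.87277
R(logic solver) = exp(−0.0000933 × 720) = 0.93503
R(shutdown valve) = exp(−0.000153 × 720) = 0.89569
R(solenoid valve) = exp(−0.000407 × 720) = 0.74599
R(pressure transmitter) = exp(−0.00000836 × 720) = 0.99400
R(temperature transmitter) = exp(−0.000374 × 720) = 0.76393
Series (logic solver, shutdown valve, and solenoid valve): 0.93503 × 0.89569 × 0.74599 = 0.62476
Parallel (level switch and [0.62476]): 1 − (1 − 0.87277)(1 − 0.62476) = 0.95226
Parallel (pressure transmitter and temperature transmitter): 1 − (1 − 0.99400)(1 − 0.76393) = 0.99858
Series ([0.95226] and [0.99858]): 0.95226 × 0.99858 = 0.951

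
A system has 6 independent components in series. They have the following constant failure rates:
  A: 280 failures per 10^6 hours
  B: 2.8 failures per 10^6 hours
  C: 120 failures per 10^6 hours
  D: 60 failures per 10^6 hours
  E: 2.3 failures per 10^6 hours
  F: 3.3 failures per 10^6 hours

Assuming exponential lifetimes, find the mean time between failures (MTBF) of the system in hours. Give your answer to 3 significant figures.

Series of exponential components: λ_sys = Σ λ_i
λ_sys = 0.00028 + 0.0000028 + 0.00012 + 0.000060 + 0.0000023 + 0.0000033 = 4.6840e-04 /h
MTBF = 1 / λ_sys = 2130 h

2130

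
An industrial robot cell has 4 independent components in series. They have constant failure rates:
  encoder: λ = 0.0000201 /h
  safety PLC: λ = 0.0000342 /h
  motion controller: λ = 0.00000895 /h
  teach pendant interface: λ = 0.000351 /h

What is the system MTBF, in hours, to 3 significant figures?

Series of exponential components: λ_sys = Σ λ_i
λ_sys = 0.0000201 + 0.0000342 + 0.00000895 + 0.000351 = 4.1425e-04 /h
MTBF = 1 / λ_sys = 2410 h

2410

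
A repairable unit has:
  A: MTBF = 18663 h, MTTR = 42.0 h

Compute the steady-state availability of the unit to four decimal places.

0.9978

A(A) = MTBF/(MTBF+MTTR) = 18663/(18663+42.0) = 0.9978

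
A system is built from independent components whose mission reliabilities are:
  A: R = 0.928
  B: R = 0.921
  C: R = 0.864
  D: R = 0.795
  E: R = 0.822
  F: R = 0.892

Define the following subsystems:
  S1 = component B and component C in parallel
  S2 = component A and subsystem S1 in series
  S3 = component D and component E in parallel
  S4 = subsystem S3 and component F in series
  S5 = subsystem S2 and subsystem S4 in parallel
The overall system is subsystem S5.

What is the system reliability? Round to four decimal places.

0.9885

Parallel (B and C): 1 − (1 − 0.921000)(1 − 0.864000) = 0.989256
Series (A and [0.989256]): 0.928000 × 0.989256 = 0.918030
Parallel (D and E): 1 − (1 − 0.795000)(1 − 0.822000) = 0.963510
Series ([0.963510] and F): 0.963510 × 0.892000 = 0.859451
Parallel ([0.918030] and [0.859451]): 1 − (1 − 0.918030)(1 − 0.859451) = 0.9885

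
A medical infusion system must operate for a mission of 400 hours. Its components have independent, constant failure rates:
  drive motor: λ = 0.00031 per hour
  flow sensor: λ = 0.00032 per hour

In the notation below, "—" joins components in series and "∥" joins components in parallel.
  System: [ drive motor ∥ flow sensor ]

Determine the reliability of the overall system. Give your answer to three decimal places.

0.986

R(drive motor) = exp(−0.00031 × 400) = 0.88338
R(flow sensor) = exp(−0.00032 × 400) = 0.87985
Parallel (drive motor and flow sensor): 1 − (1 − 0.88338)(1 − 0.87985) = 0.986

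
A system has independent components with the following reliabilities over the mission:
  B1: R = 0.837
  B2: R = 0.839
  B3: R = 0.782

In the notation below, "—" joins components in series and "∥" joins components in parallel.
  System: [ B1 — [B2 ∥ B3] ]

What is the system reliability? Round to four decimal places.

0.8076

Parallel (B2 and B3): 1 − (1 − 0.839000)(1 − 0.782000) = 0.964902
Series (B1 and [0.964902]): 0.837000 × 0.964902 = 0.8076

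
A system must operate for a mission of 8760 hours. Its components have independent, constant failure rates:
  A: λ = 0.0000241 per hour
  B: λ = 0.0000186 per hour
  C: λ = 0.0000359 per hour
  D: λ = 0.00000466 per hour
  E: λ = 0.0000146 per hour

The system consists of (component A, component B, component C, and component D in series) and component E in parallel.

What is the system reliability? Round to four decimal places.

R(A) = exp(−0.0000241 × 8760) = 0.809680
R(B) = exp(−0.0000186 × 8760) = 0.849646
R(C) = exp(−0.0000359 × 8760) = 0.730166
R(D) = exp(−0.00000466 × 8760) = 0.960000
R(E) = exp(−0.0000146 × 8760) = 0.879945
Series (A, B, C, and D): 0.809680 × 0.849646 × 0.730166 × 0.960000 = 0.482219
Parallel ([0.482219] and E): 1 − (1 − 0.482219)(1 − 0.879945) = 0.9378

0.9378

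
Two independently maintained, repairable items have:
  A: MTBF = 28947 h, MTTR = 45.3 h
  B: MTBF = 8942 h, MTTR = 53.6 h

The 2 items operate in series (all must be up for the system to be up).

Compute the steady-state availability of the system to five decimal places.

A(A) = MTBF/(MTBF+MTTR) = 28947/(28947+45.3) = 0.998438
A(B) = MTBF/(MTBF+MTTR) = 8942/(8942+53.6) = 0.994042
Series availability: 0.998438 × 0.994042 = 0.99249

0.99249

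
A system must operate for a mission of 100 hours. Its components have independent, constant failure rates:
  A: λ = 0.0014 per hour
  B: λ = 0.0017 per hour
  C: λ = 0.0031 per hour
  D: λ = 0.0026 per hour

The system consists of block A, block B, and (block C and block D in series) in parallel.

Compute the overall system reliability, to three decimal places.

0.991

R(A) = exp(−0.0014 × 100) = 0.86936
R(B) = exp(−0.0017 × 100) = 0.84366
R(C) = exp(−0.0031 × 100) = 0.73345
R(D) = exp(−0.0026 × 100) = 0.77105
Series (C and D): 0.73345 × 0.77105 = 0.56553
Parallel (A, B, and [0.56553]): 1 − (1 − 0.86936)(1 − 0.84366)(1 − 0.56553) = 0.991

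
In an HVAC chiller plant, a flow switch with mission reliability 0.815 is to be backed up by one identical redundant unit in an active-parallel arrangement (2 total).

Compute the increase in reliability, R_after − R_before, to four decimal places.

0.1508

R_before = 0.815
R_after = 1 − (1 − 0.815)^2 = 0.9658
ΔR = 0.9658 − 0.815 = 0.1508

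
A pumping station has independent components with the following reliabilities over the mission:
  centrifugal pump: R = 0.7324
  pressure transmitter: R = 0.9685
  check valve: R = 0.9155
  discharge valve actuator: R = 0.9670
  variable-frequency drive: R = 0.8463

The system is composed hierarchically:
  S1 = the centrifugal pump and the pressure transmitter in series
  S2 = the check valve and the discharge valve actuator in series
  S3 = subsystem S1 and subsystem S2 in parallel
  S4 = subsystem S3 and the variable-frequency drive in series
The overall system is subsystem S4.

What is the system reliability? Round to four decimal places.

Series (centrifugal pump and pressure transmitter): 0.732400 × 0.968500 = 0.709329
Series (check valve and discharge valve actuator): 0.915500 × 0.967000 = 0.885289
Parallel ([0.709329] and [0.885289]): 1 − (1 − 0.709329)(1 − 0.885289) = 0.966657
Series ([0.966657] and variable-frequency drive): 0.966657 × 0.846300 = 0.8181

0.8181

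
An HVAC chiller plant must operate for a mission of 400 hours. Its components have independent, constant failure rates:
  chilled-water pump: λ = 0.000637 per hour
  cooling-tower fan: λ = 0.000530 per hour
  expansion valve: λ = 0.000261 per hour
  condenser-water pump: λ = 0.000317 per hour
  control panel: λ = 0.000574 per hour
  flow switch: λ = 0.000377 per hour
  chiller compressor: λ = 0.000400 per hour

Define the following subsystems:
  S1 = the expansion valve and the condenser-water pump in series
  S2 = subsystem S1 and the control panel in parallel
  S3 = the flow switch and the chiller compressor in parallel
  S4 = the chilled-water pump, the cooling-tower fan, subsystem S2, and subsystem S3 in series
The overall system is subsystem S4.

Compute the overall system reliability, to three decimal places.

0.588

R(chilled-water pump) = exp(−0.000637 × 400) = 0.77507
R(cooling-tower fan) = exp(−0.000530 × 400) = 0.80896
R(expansion valve) = exp(−0.000261 × 400) = 0.90086
R(condenser-water pump) = exp(−0.000317 × 400) = 0.88091
R(control panel) = exp(−0.000574 × 400) = 0.79485
R(flow switch) = exp(−0.000377 × 400) = 0.86002
R(chiller compressor) = exp(−0.000400 × 400) = 0.85214
Series (expansion valve and condenser-water pump): 0.90086 × 0.88091 = 0.79358
Parallel ([0.79358] and control panel): 1 − (1 − 0.79358)(1 − 0.79485) = 0.95765
Parallel (flow switch and chiller compressor): 1 − (1 − 0.86002)(1 − 0.85214) = 0.97930
Series (chilled-water pump, cooling-tower fan, [0.95765], and [0.97930]): 0.77507 × 0.80896 × 0.95765 × 0.97930 = 0.588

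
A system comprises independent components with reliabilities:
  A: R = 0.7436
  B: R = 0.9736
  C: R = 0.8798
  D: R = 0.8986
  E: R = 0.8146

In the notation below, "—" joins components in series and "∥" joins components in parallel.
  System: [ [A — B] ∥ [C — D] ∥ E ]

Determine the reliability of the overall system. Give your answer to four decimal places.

0.9893

Series (A and B): 0.743600 × 0.973600 = 0.723969
Series (C and D): 0.879800 × 0.898600 = 0.790588
Parallel ([0.723969], [0.790588], and E): 1 − (1 − 0.723969)(1 − 0.790588)(1 − 0.814600) = 0.9893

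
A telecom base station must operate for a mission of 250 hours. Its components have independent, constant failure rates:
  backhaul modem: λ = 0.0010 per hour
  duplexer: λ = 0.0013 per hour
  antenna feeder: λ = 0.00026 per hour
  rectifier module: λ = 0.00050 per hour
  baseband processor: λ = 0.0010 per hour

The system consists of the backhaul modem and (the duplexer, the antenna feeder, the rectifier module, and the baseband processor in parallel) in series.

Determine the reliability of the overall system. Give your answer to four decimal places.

R(backhaul modem) = exp(−0.0010 × 250) = 0.778801
R(duplexer) = exp(−0.0013 × 250) = 0.722527
R(antenna feeder) = exp(−0.00026 × 250) = 0.937067
R(rectifier module) = exp(−0.00050 × 250) = 0.882497
R(baseband processor) = exp(−0.0010 × 250) = 0.778801
Parallel (duplexer, antenna feeder, rectifier module, and baseband processor): 1 − (1 − 0.722527)(1 − 0.937067)(1 − 0.882497)(1 − 0.778801) = 0.999546
Series (backhaul modem and [0.999546]): 0.778801 × 0.999546 = 0.7784

0.7784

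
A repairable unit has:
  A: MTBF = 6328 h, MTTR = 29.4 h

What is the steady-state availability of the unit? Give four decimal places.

A(A) = MTBF/(MTBF+MTTR) = 6328/(6328+29.4) = 0.9954

0.9954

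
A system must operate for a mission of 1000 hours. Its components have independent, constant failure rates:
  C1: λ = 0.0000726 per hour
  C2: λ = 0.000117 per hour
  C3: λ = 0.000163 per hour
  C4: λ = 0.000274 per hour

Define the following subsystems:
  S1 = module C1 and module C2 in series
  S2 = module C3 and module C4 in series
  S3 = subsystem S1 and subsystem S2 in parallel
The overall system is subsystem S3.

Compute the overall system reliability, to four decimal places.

0.9389

R(C1) = exp(−0.0000726 × 1000) = 0.929973
R(C2) = exp(−0.000117 × 1000) = 0.889585
R(C3) = exp(−0.000163 × 1000) = 0.849591
R(C4) = exp(−0.000274 × 1000) = 0.760332
Series (C1 and C2): 0.929973 × 0.889585 = 0.827290
Series (C3 and C4): 0.849591 × 0.760332 = 0.645971
Parallel ([0.827290] and [0.645971]): 1 − (1 − 0.827290)(1 − 0.645971) = 0.9389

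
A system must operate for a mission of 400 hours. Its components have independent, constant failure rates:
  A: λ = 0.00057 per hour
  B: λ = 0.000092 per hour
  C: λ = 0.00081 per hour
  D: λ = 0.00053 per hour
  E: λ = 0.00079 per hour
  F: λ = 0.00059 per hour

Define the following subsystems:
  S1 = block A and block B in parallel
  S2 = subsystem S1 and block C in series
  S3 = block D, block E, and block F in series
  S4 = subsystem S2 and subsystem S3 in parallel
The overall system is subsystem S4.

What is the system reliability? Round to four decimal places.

R(A) = exp(−0.00057 × 400) = 0.796124
R(B) = exp(−0.000092 × 400) = 0.963869
R(C) = exp(−0.00081 × 400) = 0.723250
R(D) = exp(−0.00053 × 400) = 0.808965
R(E) = exp(−0.00079 × 400) = 0.729059
R(F) = exp(−0.00059 × 400) = 0.789781
Parallel (A and B): 1 − (1 − 0.796124)(1 − 0.963869) = 0.992634
Series ([0.992634] and C): 0.992634 × 0.723250 = 0.717923
Series (D, E, and F): 0.808965 × 0.729059 × 0.789781 = 0.465800
Parallel ([0.717923] and [0.465800]): 1 − (1 − 0.717923)(1 − 0.465800) = 0.8493

0.8493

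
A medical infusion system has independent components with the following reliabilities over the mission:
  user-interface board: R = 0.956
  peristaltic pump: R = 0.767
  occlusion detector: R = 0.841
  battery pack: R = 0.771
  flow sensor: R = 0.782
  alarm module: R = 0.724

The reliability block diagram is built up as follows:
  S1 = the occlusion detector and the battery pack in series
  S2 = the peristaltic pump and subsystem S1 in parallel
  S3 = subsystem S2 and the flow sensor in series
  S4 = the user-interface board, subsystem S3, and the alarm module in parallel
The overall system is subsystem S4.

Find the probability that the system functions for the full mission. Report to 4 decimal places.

0.9966

Series (occlusion detector and battery pack): 0.841000 × 0.771000 = 0.648411
Parallel (peristaltic pump and [0.648411]): 1 − (1 − 0.767000)(1 − 0.648411) = 0.918080
Series ([0.918080] and flow sensor): 0.918080 × 0.782000 = 0.717939
Parallel (user-interface board, [0.717939], and alarm module): 1 − (1 − 0.956000)(1 − 0.717939)(1 − 0.724000) = 0.9966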